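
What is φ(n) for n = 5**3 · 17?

1600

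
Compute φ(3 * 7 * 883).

φ(18543) = 18543 · (1 − 1/3) · (1 − 1/7) · (1 − 1/883)
       = 18543 · 10584/18543 = 10584.

10584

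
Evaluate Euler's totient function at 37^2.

1332

φ(1369) = 1369 · (1 − 1/37)
       = 1369 · 36/37 = 1332.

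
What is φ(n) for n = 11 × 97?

960

φ(11) = 11 − 1 = 10.
φ(97) = 97 − 1 = 96.
Multiply: 10 · 96 = 960.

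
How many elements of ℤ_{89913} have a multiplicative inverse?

53760

89913 = 3 × 17 × 41 × 43.
φ(3) = 3 − 1 = 2.
φ(17) = 17 − 1 = 16.
φ(41) = 41 − 1 = 40.
φ(43) = 43 − 1 = 42.
Multiply: 2 · 16 · 40 · 42 = 53760.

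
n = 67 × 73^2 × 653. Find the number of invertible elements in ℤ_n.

φ(233149079) = 233149079 · (1 − 1/67) · (1 − 1/73) · (1 − 1/653)
       = 233149079 · 3098304/3193823 = 226176192.

226176192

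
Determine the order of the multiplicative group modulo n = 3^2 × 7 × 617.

22176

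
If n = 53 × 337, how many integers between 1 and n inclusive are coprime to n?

17472

φ(17861) = 17861 · (1 − 1/53) · (1 − 1/337)
       = 17861 · 17472/17861 = 17472.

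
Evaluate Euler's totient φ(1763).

1680

First factor: 1763 = 41 × 43.
φ(1763) = 1763 · (1 − 1/41) · (1 − 1/43)
       = 1763 · 1680/1763 = 1680.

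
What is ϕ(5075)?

3360

Prime factorization: 5075 = 5**2 · 7 · 29.
φ(5075) = 5075 · (1 − 1/5) · (1 − 1/7) · (1 − 1/29)
       = 5075 · 672/1015 = 3360.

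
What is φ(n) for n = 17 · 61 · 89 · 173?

φ(15966689) = 15966689 · (1 − 1/17) · (1 − 1/61) · (1 − 1/89) · (1 − 1/173)
       = 15966689 · 14530560/15966689 = 14530560.

14530560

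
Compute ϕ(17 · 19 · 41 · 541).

6220800

φ(17) = 17 − 1 = 16.
φ(19) = 19 − 1 = 18.
φ(41) = 41 − 1 = 40.
φ(541) = 541 − 1 = 540.
Multiply: 16 · 18 · 40 · 540 = 6220800.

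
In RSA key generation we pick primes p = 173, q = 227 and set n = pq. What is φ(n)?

For distinct primes, φ(pq) = (p−1)(q−1) = 172 × 226 = 38872.

38872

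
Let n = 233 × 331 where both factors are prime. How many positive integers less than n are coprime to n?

76560

φ(77123) = 77123 · (1 − 1/233) · (1 − 1/331)
       = 77123 · 76560/77123 = 76560.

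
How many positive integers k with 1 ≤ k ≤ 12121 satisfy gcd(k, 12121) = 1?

10560

First factor: 12121 = 17 · 23 · 31.
φ(17) = 17 − 1 = 16.
φ(23) = 23 − 1 = 22.
φ(31) = 31 − 1 = 30.
Since φ is multiplicative, φ(12121) = 16 · 22 · 30 = 10560.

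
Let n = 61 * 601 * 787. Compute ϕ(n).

φ(28852207) = 28852207 · (1 − 1/61) · (1 − 1/601) · (1 − 1/787)
       = 28852207 · 28296000/28852207 = 28296000.

28296000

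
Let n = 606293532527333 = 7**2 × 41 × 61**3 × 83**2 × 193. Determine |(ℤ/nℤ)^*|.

φ(606293532527333) = 606293532527333 · (1 − 1/7) · (1 − 1/41) · (1 − 1/61) · (1 − 1/83) · (1 − 1/193)
       = 606293532527333 · 226713600/280444633 = 490132358553600.

490132358553600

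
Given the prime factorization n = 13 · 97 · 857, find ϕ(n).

986112

φ(1080677) = 1080677 · (1 − 1/13) · (1 − 1/97) · (1 − 1/857)
       = 1080677 · 986112/1080677 = 986112.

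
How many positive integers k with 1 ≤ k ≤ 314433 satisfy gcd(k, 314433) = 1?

166320

Prime factorization: 314433 = 3**2 * 7**2 * 23 * 31.
φ(3^2) = 3^1·(3−1) = 3·2 = 6.
φ(7^2) = 7^1·(7−1) = 7·6 = 42.
φ(23) = 23 − 1 = 22.
φ(31) = 31 − 1 = 30.
φ(314433) = 6 × 42 × 22 × 30 = 166320.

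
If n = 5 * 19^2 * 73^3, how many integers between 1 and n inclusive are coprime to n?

524885184

φ(5) = 5 − 1 = 4.
φ(19^2) = 19^1·(19−1) = 19·18 = 342.
φ(73^3) = 73^2·(73−1) = 5329·72 = 383688.
Since φ is multiplicative, φ(702175685) = 4 · 342 · 383688 = 524885184.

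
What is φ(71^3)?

352870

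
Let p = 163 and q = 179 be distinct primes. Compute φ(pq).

28836

φ(163) = 163 − 1 = 162.
φ(179) = 179 − 1 = 178.
Since φ is multiplicative, φ(29177) = 162 · 178 = 28836.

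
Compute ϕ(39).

24

Prime factorization: 39 = 3 · 13.
φ(39) = 39 · (1 − 1/3) · (1 − 1/13)
       = 39 · 24/39 = 24.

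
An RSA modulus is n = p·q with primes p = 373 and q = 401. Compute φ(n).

148800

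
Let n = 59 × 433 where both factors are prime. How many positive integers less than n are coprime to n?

For distinct primes, φ(pq) = (p−1)(q−1) = 58 × 432 = 25056.

25056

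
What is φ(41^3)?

67240

φ(68921) = 68921 · (1 − 1/41)
       = 68921 · 40/41 = 67240.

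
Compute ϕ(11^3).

φ(1331) = 1331 · (1 − 1/11)
       = 1331 · 10/11 = 1210.

1210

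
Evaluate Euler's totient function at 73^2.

5256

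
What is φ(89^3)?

697048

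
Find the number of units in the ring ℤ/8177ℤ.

First factor: 8177 = 13 * 17 * 37.
φ(13) = 13 − 1 = 12.
φ(17) = 17 − 1 = 16.
φ(37) = 37 − 1 = 36.
Multiply: 12 · 16 · 36 = 6912.

6912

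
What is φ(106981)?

First factor: 106981 = 7 * 17 * 29 * 31.
φ(7) = 7 − 1 = 6.
φ(17) = 17 − 1 = 16.
φ(29) = 29 − 1 = 28.
φ(31) = 31 − 1 = 30.
φ(106981) = 6 × 16 × 28 × 30 = 80640.

80640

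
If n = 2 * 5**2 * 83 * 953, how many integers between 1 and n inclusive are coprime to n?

φ(2) = 2 − 1 = 1.
φ(5^2) = 5^1·(5−1) = 5·4 = 20.
φ(83) = 83 − 1 = 82.
φ(953) = 953 − 1 = 952.
Multiply: 1 · 20 · 82 · 952 = 1561280.

1561280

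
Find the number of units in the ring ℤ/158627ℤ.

120960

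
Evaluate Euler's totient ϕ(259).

216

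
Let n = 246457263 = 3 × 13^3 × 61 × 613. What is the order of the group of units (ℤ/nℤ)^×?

148936320

φ(3) = 3 − 1 = 2.
φ(13^3) = 13^2·(13−1) = 169·12 = 2028.
φ(61) = 61 − 1 = 60.
φ(613) = 613 − 1 = 612.
Multiply: 2 · 2028 · 60 · 612 = 148936320.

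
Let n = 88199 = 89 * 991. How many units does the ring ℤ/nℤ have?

φ(89) = 89 − 1 = 88.
φ(991) = 991 − 1 = 990.
Multiply: 88 · 990 = 87120.

87120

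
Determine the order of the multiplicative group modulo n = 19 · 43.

756

φ(19) = 19 − 1 = 18.
φ(43) = 43 − 1 = 42.
Since φ is multiplicative, φ(817) = 18 · 42 = 756.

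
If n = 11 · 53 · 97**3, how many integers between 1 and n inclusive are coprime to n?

φ(532088359) = 532088359 · (1 − 1/11) · (1 − 1/53) · (1 − 1/97)
       = 532088359 · 49920/56551 = 469697280.

469697280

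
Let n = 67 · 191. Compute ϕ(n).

12540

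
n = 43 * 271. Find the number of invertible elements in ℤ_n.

11340

φ(11653) = 11653 · (1 − 1/43) · (1 − 1/271)
       = 11653 · 11340/11653 = 11340.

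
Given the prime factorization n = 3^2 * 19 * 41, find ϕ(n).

4320

φ(7011) = 7011 · (1 − 1/3) · (1 − 1/19) · (1 − 1/41)
       = 7011 · 1440/2337 = 4320.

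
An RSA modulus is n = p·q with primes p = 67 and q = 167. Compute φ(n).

φ(67) = 67 − 1 = 66.
φ(167) = 167 − 1 = 166.
φ(11189) = 66 × 166 = 10956.

10956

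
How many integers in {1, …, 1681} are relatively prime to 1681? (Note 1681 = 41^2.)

1640

φ(41^2) = 41^2 − 41^1 = 1681 − 41 = 1640.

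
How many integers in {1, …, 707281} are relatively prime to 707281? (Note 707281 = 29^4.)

682892

φ(707281) = 707281 · (1 − 1/29)
       = 707281 · 28/29 = 682892.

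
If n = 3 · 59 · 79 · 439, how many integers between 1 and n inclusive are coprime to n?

3963024

φ(6138537) = 6138537 · (1 − 1/3) · (1 − 1/59) · (1 − 1/79) · (1 − 1/439)
       = 6138537 · 3963024/6138537 = 3963024.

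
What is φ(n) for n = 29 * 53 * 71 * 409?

φ(44632943) = 44632943 · (1 − 1/29) · (1 − 1/53) · (1 − 1/71) · (1 − 1/409)
       = 44632943 · 41583360/44632943 = 41583360.

41583360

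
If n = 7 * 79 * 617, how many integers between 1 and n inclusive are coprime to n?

288288

φ(341201) = 341201 · (1 − 1/7) · (1 − 1/79) · (1 − 1/617)
       = 341201 · 288288/341201 = 288288.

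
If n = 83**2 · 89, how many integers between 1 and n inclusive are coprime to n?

598928

φ(83^2) = 83^1·(83−1) = 83·82 = 6806.
φ(89) = 89 − 1 = 88.
Multiply: 6806 · 88 = 598928.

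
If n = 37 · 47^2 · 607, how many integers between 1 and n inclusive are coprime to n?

φ(37) = 37 − 1 = 36.
φ(47^2) = 47^1·(47−1) = 47·46 = 2162.
φ(607) = 607 − 1 = 606.
Multiply: 36 · 2162 · 606 = 47166192.

47166192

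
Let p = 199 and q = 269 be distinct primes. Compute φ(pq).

φ(pq) = (p−1)(q−1) = 198 · 268 = 53064.

53064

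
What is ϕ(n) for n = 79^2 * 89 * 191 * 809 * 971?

80749726886400

φ(79^2) = 79^2 − 79^1 = 6241 − 79 = 6162.
φ(89) = 89 − 1 = 88.
φ(191) = 191 − 1 = 190.
φ(809) = 809 − 1 = 808.
φ(971) = 971 − 1 = 970.
φ(83338428734101) = 6162 × 88 × 190 × 808 × 970 = 80749726886400.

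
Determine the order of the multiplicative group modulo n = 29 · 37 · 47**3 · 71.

φ(29) = 29 − 1 = 28.
φ(37) = 37 − 1 = 36.
φ(47^3) = 47^3 − 47^2 = 103823 − 2209 = 101614.
φ(71) = 71 − 1 = 70.
Multiply: 28 · 36 · 101614 · 70 = 7169883840.

7169883840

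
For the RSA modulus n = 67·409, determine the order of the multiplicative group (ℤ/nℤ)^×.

φ(n) = (p − 1)(q − 1) = (67−1)(409−1) = 66·408 = 26928.

26928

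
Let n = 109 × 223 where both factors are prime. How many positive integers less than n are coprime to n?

23976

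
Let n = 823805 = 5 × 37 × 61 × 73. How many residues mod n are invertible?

φ(5) = 5 − 1 = 4.
φ(37) = 37 − 1 = 36.
φ(61) = 61 − 1 = 60.
φ(73) = 73 − 1 = 72.
Multiply: 4 · 36 · 60 · 72 = 622080.

622080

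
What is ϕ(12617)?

10800

First factor: 12617 = 11 * 31 * 37.
φ(11) = 11 − 1 = 10.
φ(31) = 31 − 1 = 30.
φ(37) = 37 − 1 = 36.
φ(12617) = 10 × 30 × 36 = 10800.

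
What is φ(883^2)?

778806

φ(883^2) = 883^1·(883−1) = 883·882 = 778806.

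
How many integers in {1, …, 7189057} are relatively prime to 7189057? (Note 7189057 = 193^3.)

7151808

φ(7189057) = 7189057 · (1 − 1/193)
       = 7189057 · 192/193 = 7151808.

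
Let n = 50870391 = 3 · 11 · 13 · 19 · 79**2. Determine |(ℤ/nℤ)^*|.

26619840

φ(50870391) = 50870391 · (1 − 1/3) · (1 − 1/11) · (1 − 1/13) · (1 − 1/19) · (1 − 1/79)
       = 50870391 · 336960/643929 = 26619840.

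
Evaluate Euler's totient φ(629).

629 = 17 × 37.
φ(629) = 629 · (1 − 1/17) · (1 − 1/37)
       = 629 · 576/629 = 576.

576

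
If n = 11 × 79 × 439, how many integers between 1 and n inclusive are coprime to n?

341640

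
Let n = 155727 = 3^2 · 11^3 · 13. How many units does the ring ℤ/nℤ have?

φ(155727) = 155727 · (1 − 1/3) · (1 − 1/11) · (1 − 1/13)
       = 155727 · 240/429 = 87120.

87120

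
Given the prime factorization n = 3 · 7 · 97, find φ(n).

φ(3) = 3 − 1 = 2.
φ(7) = 7 − 1 = 6.
φ(97) = 97 − 1 = 96.
Multiply: 2 · 6 · 96 = 1152.

1152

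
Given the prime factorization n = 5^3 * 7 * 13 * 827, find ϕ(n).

φ(5^3) = 5^3 − 5^2 = 125 − 25 = 100.
φ(7) = 7 − 1 = 6.
φ(13) = 13 − 1 = 12.
φ(827) = 827 − 1 = 826.
Since φ is multiplicative, φ(9407125) = 100 · 6 · 12 · 826 = 5947200.

5947200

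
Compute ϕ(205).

Factor 205: 205 = 5 * 41.
φ(5) = 5 − 1 = 4.
φ(41) = 41 − 1 = 40.
Multiply: 4 · 40 = 160.

160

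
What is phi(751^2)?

563250

φ(564001) = 564001 · (1 − 1/751)
       = 564001 · 750/751 = 563250.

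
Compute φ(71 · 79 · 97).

524160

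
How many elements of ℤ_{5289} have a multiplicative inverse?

First factor: 5289 = 3 × 41 × 43.
φ(5289) = 5289 · (1 − 1/3) · (1 − 1/41) · (1 − 1/43)
       = 5289 · 3360/5289 = 3360.

3360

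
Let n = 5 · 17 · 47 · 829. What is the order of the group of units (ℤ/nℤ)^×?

2437632

φ(5) = 5 − 1 = 4.
φ(17) = 17 − 1 = 16.
φ(47) = 47 − 1 = 46.
φ(829) = 829 − 1 = 828.
Since φ is multiplicative, φ(3311855) = 4 · 16 · 46 · 828 = 2437632.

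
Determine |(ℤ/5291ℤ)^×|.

First factor: 5291 = 11 * 13 * 37.
φ(5291) = 5291 · (1 − 1/11) · (1 − 1/13) · (1 − 1/37)
       = 5291 · 4320/5291 = 4320.

4320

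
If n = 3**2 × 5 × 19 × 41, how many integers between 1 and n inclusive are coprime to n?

φ(35055) = 35055 · (1 − 1/3) · (1 − 1/5) · (1 − 1/19) · (1 − 1/41)
       = 35055 · 5760/11685 = 17280.

17280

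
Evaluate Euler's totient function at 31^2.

φ(31^2) = 31^1·(31−1) = 31·30 = 930.

930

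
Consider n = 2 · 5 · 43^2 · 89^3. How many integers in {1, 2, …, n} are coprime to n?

5035474752

φ(2) = 2 − 1 = 1.
φ(5) = 5 − 1 = 4.
φ(43^2) = 43^2 − 43^1 = 1849 − 43 = 1806.
φ(89^3) = 89^3 − 89^2 = 704969 − 7921 = 697048.
φ(13034876810) = 1 × 4 × 1806 × 697048 = 5035474752.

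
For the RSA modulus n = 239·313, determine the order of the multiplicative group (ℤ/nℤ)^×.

φ(74807) = 74807 · (1 − 1/239) · (1 − 1/313)
       = 74807 · 74256/74807 = 74256.

74256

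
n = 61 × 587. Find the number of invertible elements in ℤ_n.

φ(35807) = 35807 · (1 − 1/61) · (1 − 1/587)
       = 35807 · 35160/35807 = 35160.

35160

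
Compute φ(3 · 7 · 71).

φ(1491) = 1491 · (1 − 1/3) · (1 − 1/7) · (1 − 1/71)
       = 1491 · 840/1491 = 840.

840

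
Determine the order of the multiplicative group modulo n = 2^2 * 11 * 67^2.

88440

φ(197516) = 197516 · (1 − 1/2) · (1 − 1/11) · (1 − 1/67)
       = 197516 · 660/1474 = 88440.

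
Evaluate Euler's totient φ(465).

240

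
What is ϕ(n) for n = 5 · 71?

280

φ(355) = 355 · (1 − 1/5) · (1 − 1/71)
       = 355 · 280/355 = 280.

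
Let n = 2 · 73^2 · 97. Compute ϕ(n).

φ(1033826) = 1033826 · (1 − 1/2) · (1 − 1/73) · (1 − 1/97)
       = 1033826 · 6912/14162 = 504576.

504576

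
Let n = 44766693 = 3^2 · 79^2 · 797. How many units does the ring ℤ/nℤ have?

29429712

φ(3^2) = 3^2 − 3^1 = 9 − 3 = 6.
φ(79^2) = 79^2 − 79^1 = 6241 − 79 = 6162.
φ(797) = 797 − 1 = 796.
Multiply: 6 · 6162 · 796 = 29429712.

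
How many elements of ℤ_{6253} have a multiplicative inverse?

6253 = 13^2 * 37.
φ(13^2) = 13^1·(13−1) = 13·12 = 156.
φ(37) = 37 − 1 = 36.
Since φ is multiplicative, φ(6253) = 156 · 36 = 5616.

5616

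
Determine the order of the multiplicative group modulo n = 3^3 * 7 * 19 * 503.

φ(3^3) = 3^2·(3−1) = 9·2 = 18.
φ(7) = 7 − 1 = 6.
φ(19) = 19 − 1 = 18.
φ(503) = 503 − 1 = 502.
Since φ is multiplicative, φ(1806273) = 18 · 6 · 18 · 502 = 975888.

975888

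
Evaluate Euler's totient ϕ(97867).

First factor: 97867 = 7 · 11 · 31 · 41.
φ(7) = 7 − 1 = 6.
φ(11) = 11 − 1 = 10.
φ(31) = 31 − 1 = 30.
φ(41) = 41 − 1 = 40.
φ(97867) = 6 × 10 × 30 × 40 = 72000.

72000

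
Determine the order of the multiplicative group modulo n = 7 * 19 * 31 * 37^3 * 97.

15329295360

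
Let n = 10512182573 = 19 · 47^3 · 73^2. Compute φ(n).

φ(19) = 19 − 1 = 18.
φ(47^3) = 47^3 − 47^2 = 103823 − 2209 = 101614.
φ(73^2) = 73^2 − 73^1 = 5329 − 73 = 5256.
Since φ is multiplicative, φ(10512182573) = 18 · 101614 · 5256 = 9613497312.

9613497312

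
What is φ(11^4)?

13310

φ(14641) = 14641 · (1 − 1/11)
       = 14641 · 10/11 = 13310.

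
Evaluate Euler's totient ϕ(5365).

First factor: 5365 = 5 · 29 · 37.
φ(5) = 5 − 1 = 4.
φ(29) = 29 − 1 = 28.
φ(37) = 37 − 1 = 36.
φ(5365) = 4 × 28 × 36 = 4032.

4032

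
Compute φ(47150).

First factor: 47150 = 2 · 5^2 · 23 · 41.
φ(2) = 2 − 1 = 1.
φ(5^2) = 5^1·(5−1) = 5·4 = 20.
φ(23) = 23 − 1 = 22.
φ(41) = 41 − 1 = 40.
Since φ is multiplicative, φ(47150) = 1 · 20 · 22 · 40 = 17600.

17600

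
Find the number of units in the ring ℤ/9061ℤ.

7680

First factor: 9061 = 13 · 17 · 41.
φ(9061) = 9061 · (1 − 1/13) · (1 − 1/17) · (1 − 1/41)
       = 9061 · 7680/9061 = 7680.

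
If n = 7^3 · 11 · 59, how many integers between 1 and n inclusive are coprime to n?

170520

φ(7^3) = 7^2·(7−1) = 49·6 = 294.
φ(11) = 11 − 1 = 10.
φ(59) = 59 − 1 = 58.
φ(222607) = 294 × 10 × 58 = 170520.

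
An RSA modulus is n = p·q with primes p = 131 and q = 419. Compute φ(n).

54340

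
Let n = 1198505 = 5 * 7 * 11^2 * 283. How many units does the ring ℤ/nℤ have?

744480

φ(5) = 5 − 1 = 4.
φ(7) = 7 − 1 = 6.
φ(11^2) = 11^1·(11−1) = 11·10 = 110.
φ(283) = 283 − 1 = 282.
Multiply: 4 · 6 · 110 · 282 = 744480.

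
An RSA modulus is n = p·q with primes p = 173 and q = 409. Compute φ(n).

For distinct primes, φ(pq) = (p−1)(q−1) = 172 × 408 = 70176.

70176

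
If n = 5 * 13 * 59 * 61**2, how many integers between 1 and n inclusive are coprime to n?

10189440

φ(5) = 5 − 1 = 4.
φ(13) = 13 − 1 = 12.
φ(59) = 59 − 1 = 58.
φ(61^2) = 61^1·(61−1) = 61·60 = 3660.
Since φ is multiplicative, φ(14270035) = 4 · 12 · 58 · 3660 = 10189440.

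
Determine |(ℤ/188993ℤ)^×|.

148176

First factor: 188993 = 7**3 · 19 · 29.
φ(188993) = 188993 · (1 − 1/7) · (1 − 1/19) · (1 − 1/29)
       = 188993 · 3024/3857 = 148176.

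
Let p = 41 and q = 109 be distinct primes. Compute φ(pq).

4320

For distinct primes, φ(pq) = (p−1)(q−1) = 40 × 108 = 4320.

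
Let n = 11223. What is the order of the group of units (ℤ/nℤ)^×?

Factor 11223: 11223 = 3^2 · 29 · 43.
φ(3^2) = 3^2 − 3^1 = 9 − 3 = 6.
φ(29) = 29 − 1 = 28.
φ(43) = 43 − 1 = 42.
φ(11223) = 6 × 28 × 42 = 7056.

7056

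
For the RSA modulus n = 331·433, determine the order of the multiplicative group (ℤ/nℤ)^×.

142560

φ(143323) = 143323 · (1 − 1/331) · (1 − 1/433)
       = 143323 · 142560/143323 = 142560.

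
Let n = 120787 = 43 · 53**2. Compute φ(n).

φ(43) = 43 − 1 = 42.
φ(53^2) = 53^1·(53−1) = 53·52 = 2756.
φ(120787) = 42 × 2756 = 115752.

115752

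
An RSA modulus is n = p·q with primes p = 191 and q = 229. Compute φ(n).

φ(43739) = 43739 · (1 − 1/191) · (1 − 1/229)
       = 43739 · 43320/43739 = 43320.

43320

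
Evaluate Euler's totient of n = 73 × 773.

55584

φ(56429) = 56429 · (1 − 1/73) · (1 − 1/773)
       = 56429 · 55584/56429 = 55584.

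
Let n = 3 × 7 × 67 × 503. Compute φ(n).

397584

φ(707721) = 707721 · (1 − 1/3) · (1 − 1/7) · (1 − 1/67) · (1 − 1/503)
       = 707721 · 397584/707721 = 397584.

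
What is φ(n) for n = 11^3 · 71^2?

6013700

φ(11^3) = 11^3 − 11^2 = 1331 − 121 = 1210.
φ(71^2) = 71^2 − 71^1 = 5041 − 71 = 4970.
φ(6709571) = 1210 × 4970 = 6013700.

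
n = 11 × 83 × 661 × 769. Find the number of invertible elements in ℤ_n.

φ(464086117) = 464086117 · (1 − 1/11) · (1 − 1/83) · (1 − 1/661) · (1 − 1/769)
       = 464086117 · 415641600/464086117 = 415641600.

415641600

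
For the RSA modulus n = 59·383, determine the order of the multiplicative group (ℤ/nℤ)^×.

22156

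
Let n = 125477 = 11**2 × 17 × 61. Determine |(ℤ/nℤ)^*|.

105600

φ(125477) = 125477 · (1 − 1/11) · (1 − 1/17) · (1 − 1/61)
       = 125477 · 9600/11407 = 105600.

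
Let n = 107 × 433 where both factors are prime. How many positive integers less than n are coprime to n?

45792

φ(107) = 107 − 1 = 106.
φ(433) = 433 − 1 = 432.
Multiply: 106 · 432 = 45792.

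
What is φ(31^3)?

φ(29791) = 29791 · (1 − 1/31)
       = 29791 · 30/31 = 28830.

28830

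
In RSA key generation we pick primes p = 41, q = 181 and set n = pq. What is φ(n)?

7200

For distinct primes, φ(pq) = (p−1)(q−1) = 40 × 180 = 7200.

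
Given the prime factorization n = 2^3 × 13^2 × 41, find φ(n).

φ(2^3) = 2^3 − 2^2 = 8 − 4 = 4.
φ(13^2) = 13^1·(13−1) = 13·12 = 156.
φ(41) = 41 − 1 = 40.
Since φ is multiplicative, φ(55432) = 4 · 156 · 40 = 24960.

24960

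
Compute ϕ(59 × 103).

5916

φ(6077) = 6077 · (1 − 1/59) · (1 − 1/103)
       = 6077 · 5916/6077 = 5916.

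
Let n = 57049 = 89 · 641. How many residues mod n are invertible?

56320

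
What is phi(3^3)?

18

φ(3^3) = 3^2·(3−1) = 9·2 = 18.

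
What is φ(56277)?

56277 = 3^2 × 13^2 × 37.
φ(3^2) = 3^1·(3−1) = 3·2 = 6.
φ(13^2) = 13^2 − 13^1 = 169 − 13 = 156.
φ(37) = 37 − 1 = 36.
Multiply: 6 · 156 · 36 = 33696.

33696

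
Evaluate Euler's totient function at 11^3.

φ(1331) = 1331 · (1 − 1/11)
       = 1331 · 10/11 = 1210.

1210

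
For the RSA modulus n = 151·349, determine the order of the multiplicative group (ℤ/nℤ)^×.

φ(n) = (p − 1)(q − 1) = (151−1)(349−1) = 150·348 = 52200.

52200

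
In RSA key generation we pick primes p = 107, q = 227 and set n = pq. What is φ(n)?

For distinct primes, φ(pq) = (p−1)(q−1) = 106 × 226 = 23956.

23956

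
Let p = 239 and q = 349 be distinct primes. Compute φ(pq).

82824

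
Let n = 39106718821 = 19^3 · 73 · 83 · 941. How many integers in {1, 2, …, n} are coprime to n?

φ(19^3) = 19^2·(19−1) = 361·18 = 6498.
φ(73) = 73 − 1 = 72.
φ(83) = 83 − 1 = 82.
φ(941) = 941 − 1 = 940.
φ(39106718821) = 6498 × 72 × 82 × 940 = 36062340480.

36062340480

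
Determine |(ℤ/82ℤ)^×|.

40

82 = 2 × 41.
φ(82) = 82 · (1 − 1/2) · (1 − 1/41)
       = 82 · 40/82 = 40.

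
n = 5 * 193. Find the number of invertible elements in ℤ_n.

φ(5) = 5 − 1 = 4.
φ(193) = 193 − 1 = 192.
φ(965) = 4 × 192 = 768.

768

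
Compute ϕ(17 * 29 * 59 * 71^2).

129140480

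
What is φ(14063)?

11760

Factor 14063: 14063 = 7**3 · 41.
φ(14063) = 14063 · (1 − 1/7) · (1 − 1/41)
       = 14063 · 240/287 = 11760.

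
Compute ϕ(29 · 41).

φ(1189) = 1189 · (1 − 1/29) · (1 − 1/41)
       = 1189 · 1120/1189 = 1120.

1120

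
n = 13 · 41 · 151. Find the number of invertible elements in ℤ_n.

φ(80483) = 80483 · (1 − 1/13) · (1 − 1/41) · (1 − 1/151)
       = 80483 · 72000/80483 = 72000.

72000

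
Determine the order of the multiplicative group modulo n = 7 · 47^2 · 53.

674544

φ(819539) = 819539 · (1 − 1/7) · (1 − 1/47) · (1 − 1/53)
       = 819539 · 14352/17437 = 674544.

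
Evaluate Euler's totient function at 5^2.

φ(5^2) = 5^1·(5−1) = 5·4 = 20.

20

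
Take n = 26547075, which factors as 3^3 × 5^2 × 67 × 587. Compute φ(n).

13923360

φ(3^3) = 3^2·(3−1) = 9·2 = 18.
φ(5^2) = 5^1·(5−1) = 5·4 = 20.
φ(67) = 67 − 1 = 66.
φ(587) = 587 − 1 = 586.
φ(26547075) = 18 × 20 × 66 × 586 = 13923360.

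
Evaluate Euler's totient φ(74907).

40320

Factor 74907: 74907 = 3**2 * 7 * 29 * 41.
φ(3^2) = 3^2 − 3^1 = 9 − 3 = 6.
φ(7) = 7 − 1 = 6.
φ(29) = 29 − 1 = 28.
φ(41) = 41 − 1 = 40.
φ(74907) = 6 × 6 × 28 × 40 = 40320.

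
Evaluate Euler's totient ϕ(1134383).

1134383 = 23 × 31 × 37 × 43.
φ(23) = 23 − 1 = 22.
φ(31) = 31 − 1 = 30.
φ(37) = 37 − 1 = 36.
φ(43) = 43 − 1 = 42.
φ(1134383) = 22 × 30 × 36 × 42 = 997920.

997920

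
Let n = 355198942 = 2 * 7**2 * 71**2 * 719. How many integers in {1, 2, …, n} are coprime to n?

149875320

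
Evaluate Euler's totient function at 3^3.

φ(27) = 27 · (1 − 1/3)
       = 27 · 2/3 = 18.

18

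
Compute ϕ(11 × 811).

φ(11) = 11 − 1 = 10.
φ(811) = 811 − 1 = 810.
Multiply: 10 · 810 = 8100.

8100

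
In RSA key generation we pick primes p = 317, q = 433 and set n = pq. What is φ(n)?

136512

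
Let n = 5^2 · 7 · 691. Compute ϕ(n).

φ(120925) = 120925 · (1 − 1/5) · (1 − 1/7) · (1 − 1/691)
       = 120925 · 16560/24185 = 82800.

82800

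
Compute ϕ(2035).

1440

Factor 2035: 2035 = 5 · 11 · 37.
φ(2035) = 2035 · (1 − 1/5) · (1 − 1/11) · (1 − 1/37)
       = 2035 · 1440/2035 = 1440.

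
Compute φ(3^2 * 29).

168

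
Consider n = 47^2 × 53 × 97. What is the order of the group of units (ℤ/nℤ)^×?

φ(47^2) = 47^1·(47−1) = 47·46 = 2162.
φ(53) = 53 − 1 = 52.
φ(97) = 97 − 1 = 96.
Since φ is multiplicative, φ(11356469) = 2162 · 52 · 96 = 10792704.

10792704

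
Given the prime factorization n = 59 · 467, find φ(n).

27028

φ(59) = 59 − 1 = 58.
φ(467) = 467 − 1 = 466.
Multiply: 58 · 466 = 27028.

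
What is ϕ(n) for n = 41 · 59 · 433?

1002240

φ(1047427) = 1047427 · (1 − 1/41) · (1 − 1/59) · (1 − 1/433)
       = 1047427 · 1002240/1047427 = 1002240.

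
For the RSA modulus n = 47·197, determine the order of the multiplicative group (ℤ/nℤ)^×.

For distinct primes, φ(pq) = (p−1)(q−1) = 46 × 196 = 9016.

9016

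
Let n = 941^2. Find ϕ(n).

884540

φ(941^2) = 941^1·(941−1) = 941·940 = 884540.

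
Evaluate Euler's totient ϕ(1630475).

Prime factorization: 1630475 = 5^2 · 7^2 · 11^3.
φ(5^2) = 5^2 − 5^1 = 25 − 5 = 20.
φ(7^2) = 7^2 − 7^1 = 49 − 7 = 42.
φ(11^3) = 11^3 − 11^2 = 1331 − 121 = 1210.
Since φ is multiplicative, φ(1630475) = 20 · 42 · 1210 = 1016400.

1016400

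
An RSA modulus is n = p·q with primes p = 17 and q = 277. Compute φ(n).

For distinct primes, φ(pq) = (p−1)(q−1) = 16 × 276 = 4416.

4416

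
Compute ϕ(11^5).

φ(161051) = 161051 · (1 − 1/11)
       = 161051 · 10/11 = 146410.

146410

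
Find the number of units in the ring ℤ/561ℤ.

320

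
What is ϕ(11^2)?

φ(121) = 121 · (1 − 1/11)
       = 121 · 10/11 = 110.

110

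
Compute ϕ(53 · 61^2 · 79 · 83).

φ(53) = 53 − 1 = 52.
φ(61^2) = 61^2 − 61^1 = 3721 − 61 = 3660.
φ(79) = 79 − 1 = 78.
φ(83) = 83 − 1 = 82.
φ(1293125641) = 52 × 3660 × 78 × 82 = 1217286720.

1217286720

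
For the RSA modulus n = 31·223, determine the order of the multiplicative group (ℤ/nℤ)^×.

6660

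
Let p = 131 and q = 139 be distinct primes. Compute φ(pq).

17940

φ(pq) = (p−1)(q−1) = 130 · 138 = 17940.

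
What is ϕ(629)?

Factor 629: 629 = 17 · 37.
φ(17) = 17 − 1 = 16.
φ(37) = 37 − 1 = 36.
Multiply: 16 · 36 = 576.

576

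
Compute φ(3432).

960

Prime factorization: 3432 = 2^3 × 3 × 11 × 13.
φ(2^3) = 2^3 − 2^2 = 8 − 4 = 4.
φ(3) = 3 − 1 = 2.
φ(11) = 11 − 1 = 10.
φ(13) = 13 − 1 = 12.
Multiply: 4 · 2 · 10 · 12 = 960.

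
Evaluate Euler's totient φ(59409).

Prime factorization: 59409 = 3^2 · 7 · 23 · 41.
φ(3^2) = 3^2 − 3^1 = 9 − 3 = 6.
φ(7) = 7 − 1 = 6.
φ(23) = 23 − 1 = 22.
φ(41) = 41 − 1 = 40.
φ(59409) = 6 × 6 × 22 × 40 = 31680.

31680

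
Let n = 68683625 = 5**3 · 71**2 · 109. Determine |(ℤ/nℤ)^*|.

53676000

φ(5^3) = 5^3 − 5^2 = 125 − 25 = 100.
φ(71^2) = 71^1·(71−1) = 71·70 = 4970.
φ(109) = 109 − 1 = 108.
Since φ is multiplicative, φ(68683625) = 100 · 4970 · 108 = 53676000.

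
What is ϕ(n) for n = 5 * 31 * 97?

11520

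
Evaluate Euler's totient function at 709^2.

φ(502681) = 502681 · (1 − 1/709)
       = 502681 · 708/709 = 501972.

501972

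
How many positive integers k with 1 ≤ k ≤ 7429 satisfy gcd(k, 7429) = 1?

First factor: 7429 = 17 · 19 · 23.
φ(7429) = 7429 · (1 − 1/17) · (1 − 1/19) · (1 − 1/23)
       = 7429 · 6336/7429 = 6336.

6336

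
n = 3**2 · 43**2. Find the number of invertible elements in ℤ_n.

φ(3^2) = 3^2 − 3^1 = 9 − 3 = 6.
φ(43^2) = 43^1·(43−1) = 43·42 = 1806.
Multiply: 6 · 1806 = 10836.

10836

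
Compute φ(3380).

1248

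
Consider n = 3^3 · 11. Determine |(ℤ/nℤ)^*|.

φ(297) = 297 · (1 − 1/3) · (1 − 1/11)
       = 297 · 20/33 = 180.

180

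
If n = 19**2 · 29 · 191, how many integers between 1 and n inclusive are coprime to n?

φ(1999579) = 1999579 · (1 − 1/19) · (1 − 1/29) · (1 − 1/191)
       = 1999579 · 95760/105241 = 1819440.

1819440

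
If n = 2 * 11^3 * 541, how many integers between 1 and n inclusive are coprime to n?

653400

φ(1440142) = 1440142 · (1 − 1/2) · (1 − 1/11) · (1 − 1/541)
       = 1440142 · 5400/11902 = 653400.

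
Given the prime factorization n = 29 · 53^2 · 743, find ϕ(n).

57258656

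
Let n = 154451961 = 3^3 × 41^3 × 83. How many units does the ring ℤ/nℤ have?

φ(3^3) = 3^2·(3−1) = 9·2 = 18.
φ(41^3) = 41^3 − 41^2 = 68921 − 1681 = 67240.
φ(83) = 83 − 1 = 82.
Since φ is multiplicative, φ(154451961) = 18 · 67240 · 82 = 99246240.

99246240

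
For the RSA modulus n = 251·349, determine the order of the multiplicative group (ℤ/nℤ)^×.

φ(251) = 251 − 1 = 250.
φ(349) = 349 − 1 = 348.
φ(87599) = 250 × 348 = 87000.

87000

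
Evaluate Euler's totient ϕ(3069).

First factor: 3069 = 3^2 * 11 * 31.
φ(3^2) = 3^1·(3−1) = 3·2 = 6.
φ(11) = 11 − 1 = 10.
φ(31) = 31 − 1 = 30.
Multiply: 6 · 10 · 30 = 1800.

1800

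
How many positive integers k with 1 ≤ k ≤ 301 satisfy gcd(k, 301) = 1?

First factor: 301 = 7 · 43.
φ(301) = 301 · (1 − 1/7) · (1 − 1/43)
       = 301 · 252/301 = 252.

252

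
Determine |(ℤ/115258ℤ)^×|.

46800

Prime factorization: 115258 = 2 · 11 · 13^2 · 31.
φ(2) = 2 − 1 = 1.
φ(11) = 11 − 1 = 10.
φ(13^2) = 13^1·(13−1) = 13·12 = 156.
φ(31) = 31 − 1 = 30.
Multiply: 1 · 10 · 156 · 30 = 46800.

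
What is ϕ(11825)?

Factor 11825: 11825 = 5^2 · 11 · 43.
φ(11825) = 11825 · (1 − 1/5) · (1 − 1/11) · (1 − 1/43)
       = 11825 · 1680/2365 = 8400.

8400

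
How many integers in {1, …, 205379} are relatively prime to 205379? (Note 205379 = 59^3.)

201898

φ(59^3) = 59^2·(59−1) = 3481·58 = 201898.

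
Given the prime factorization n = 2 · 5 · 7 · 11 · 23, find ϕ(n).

5280

φ(17710) = 17710 · (1 − 1/2) · (1 − 1/5) · (1 − 1/7) · (1 − 1/11) · (1 − 1/23)
       = 17710 · 5280/17710 = 5280.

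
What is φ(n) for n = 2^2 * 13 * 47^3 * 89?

φ(480492844) = 480492844 · (1 − 1/2) · (1 − 1/13) · (1 − 1/47) · (1 − 1/89)
       = 480492844 · 48576/108758 = 214608768.

214608768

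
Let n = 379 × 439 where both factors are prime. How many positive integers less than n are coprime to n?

165564

For distinct primes, φ(pq) = (p−1)(q−1) = 378 × 438 = 165564.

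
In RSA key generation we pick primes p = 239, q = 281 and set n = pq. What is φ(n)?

66640

φ(239) = 239 − 1 = 238.
φ(281) = 281 − 1 = 280.
φ(67159) = 238 × 280 = 66640.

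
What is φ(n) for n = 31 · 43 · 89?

φ(31) = 31 − 1 = 30.
φ(43) = 43 − 1 = 42.
φ(89) = 89 − 1 = 88.
Since φ is multiplicative, φ(118637) = 30 · 42 · 88 = 110880.

110880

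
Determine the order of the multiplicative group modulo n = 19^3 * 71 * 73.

φ(35550197) = 35550197 · (1 − 1/19) · (1 − 1/71) · (1 − 1/73)
       = 35550197 · 90720/98477 = 32749920.

32749920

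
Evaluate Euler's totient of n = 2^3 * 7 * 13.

288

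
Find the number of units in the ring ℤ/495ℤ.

Prime factorization: 495 = 3^2 × 5 × 11.
φ(495) = 495 · (1 − 1/3) · (1 − 1/5) · (1 − 1/11)
       = 495 · 80/165 = 240.

240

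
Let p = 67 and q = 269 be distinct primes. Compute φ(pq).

For distinct primes, φ(pq) = (p−1)(q−1) = 66 × 268 = 17688.

17688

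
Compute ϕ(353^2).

φ(124609) = 124609 · (1 − 1/353)
       = 124609 · 352/353 = 124256.

124256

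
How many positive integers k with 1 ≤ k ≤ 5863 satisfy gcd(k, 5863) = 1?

4800

5863 = 11 · 13 · 41.
φ(11) = 11 − 1 = 10.
φ(13) = 13 − 1 = 12.
φ(41) = 41 − 1 = 40.
Since φ is multiplicative, φ(5863) = 10 · 12 · 40 = 4800.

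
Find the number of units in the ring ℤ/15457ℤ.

First factor: 15457 = 13 * 29 * 41.
φ(13) = 13 − 1 = 12.
φ(29) = 29 − 1 = 28.
φ(41) = 41 − 1 = 40.
φ(15457) = 12 × 28 × 40 = 13440.

13440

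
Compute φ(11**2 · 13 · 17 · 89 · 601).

φ(11^2) = 11^1·(11−1) = 11·10 = 110.
φ(13) = 13 − 1 = 12.
φ(17) = 17 − 1 = 16.
φ(89) = 89 − 1 = 88.
φ(601) = 601 − 1 = 600.
Multiply: 110 · 12 · 16 · 88 · 600 = 1115136000.

1115136000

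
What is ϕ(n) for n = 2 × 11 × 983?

9820

φ(2) = 2 − 1 = 1.
φ(11) = 11 − 1 = 10.
φ(983) = 983 − 1 = 982.
Since φ is multiplicative, φ(21626) = 1 · 10 · 982 = 9820.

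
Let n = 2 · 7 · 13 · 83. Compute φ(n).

φ(15106) = 15106 · (1 − 1/2) · (1 − 1/7) · (1 − 1/13) · (1 − 1/83)
       = 15106 · 5904/15106 = 5904.

5904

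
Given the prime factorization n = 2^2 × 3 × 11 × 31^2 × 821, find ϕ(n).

30504000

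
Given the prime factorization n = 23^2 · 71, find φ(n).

φ(23^2) = 23^2 − 23^1 = 529 − 23 = 506.
φ(71) = 71 − 1 = 70.
Multiply: 506 · 70 = 35420.

35420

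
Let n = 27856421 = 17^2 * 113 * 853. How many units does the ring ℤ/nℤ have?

25955328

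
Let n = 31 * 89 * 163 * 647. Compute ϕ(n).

φ(290966899) = 290966899 · (1 − 1/31) · (1 − 1/89) · (1 − 1/163) · (1 − 1/647)
       = 290966899 · 276281280/290966899 = 276281280.

276281280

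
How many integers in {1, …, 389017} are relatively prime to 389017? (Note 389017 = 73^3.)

383688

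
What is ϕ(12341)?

10080

Prime factorization: 12341 = 7 * 41 * 43.
φ(7) = 7 − 1 = 6.
φ(41) = 41 − 1 = 40.
φ(43) = 43 − 1 = 42.
Since φ is multiplicative, φ(12341) = 6 · 40 · 42 = 10080.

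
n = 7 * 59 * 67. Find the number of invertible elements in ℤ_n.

22968

φ(27671) = 27671 · (1 − 1/7) · (1 − 1/59) · (1 − 1/67)
       = 27671 · 22968/27671 = 22968.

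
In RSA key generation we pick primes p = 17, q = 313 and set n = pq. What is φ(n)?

φ(17) = 17 − 1 = 16.
φ(313) = 313 − 1 = 312.
Since φ is multiplicative, φ(5321) = 16 · 312 = 4992.

4992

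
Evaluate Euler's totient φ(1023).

Factor 1023: 1023 = 3 · 11 · 31.
φ(3) = 3 − 1 = 2.
φ(11) = 11 − 1 = 10.
φ(31) = 31 − 1 = 30.
Multiply: 2 · 10 · 30 = 600.

600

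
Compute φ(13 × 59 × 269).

186528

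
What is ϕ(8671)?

7392

Prime factorization: 8671 = 13 · 23 · 29.
φ(8671) = 8671 · (1 − 1/13) · (1 − 1/23) · (1 − 1/29)
       = 8671 · 7392/8671 = 7392.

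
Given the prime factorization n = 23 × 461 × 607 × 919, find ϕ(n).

5629836960

φ(23) = 23 − 1 = 22.
φ(461) = 461 − 1 = 460.
φ(607) = 607 − 1 = 606.
φ(919) = 919 − 1 = 918.
φ(5914703299) = 22 × 460 × 606 × 918 = 5629836960.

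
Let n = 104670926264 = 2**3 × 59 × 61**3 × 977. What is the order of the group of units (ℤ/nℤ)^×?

φ(104670926264) = 104670926264 · (1 − 1/2) · (1 − 1/59) · (1 − 1/61) · (1 − 1/977)
       = 104670926264 · 3396480/7032446 = 50553208320.

50553208320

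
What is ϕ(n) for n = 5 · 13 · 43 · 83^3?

φ(5) = 5 − 1 = 4.
φ(13) = 13 − 1 = 12.
φ(43) = 43 − 1 = 42.
φ(83^3) = 83^3 − 83^2 = 571787 − 6889 = 564898.
Multiply: 4 · 12 · 42 · 564898 = 1138834368.

1138834368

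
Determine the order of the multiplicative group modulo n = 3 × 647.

1292

φ(1941) = 1941 · (1 − 1/3) · (1 − 1/647)
       = 1941 · 1292/1941 = 1292.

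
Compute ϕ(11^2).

φ(121) = 121 · (1 − 1/11)
       = 121 · 10/11 = 110.

110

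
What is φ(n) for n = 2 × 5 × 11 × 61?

2400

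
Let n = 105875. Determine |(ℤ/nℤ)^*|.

66000

105875 = 5^3 × 7 × 11^2.
φ(5^3) = 5^2·(5−1) = 25·4 = 100.
φ(7) = 7 − 1 = 6.
φ(11^2) = 11^1·(11−1) = 11·10 = 110.
Multiply: 100 · 6 · 110 = 66000.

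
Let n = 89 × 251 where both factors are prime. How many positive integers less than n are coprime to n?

22000

φ(pq) = (p−1)(q−1) = 88 · 250 = 22000.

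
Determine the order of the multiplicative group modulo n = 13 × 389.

4656

φ(13) = 13 − 1 = 12.
φ(389) = 389 − 1 = 388.
φ(5057) = 12 × 388 = 4656.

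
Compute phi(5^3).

100

φ(5^3) = 5^2·(5−1) = 25·4 = 100.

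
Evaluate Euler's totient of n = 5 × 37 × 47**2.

311328

φ(5) = 5 − 1 = 4.
φ(37) = 37 − 1 = 36.
φ(47^2) = 47^1·(47−1) = 47·46 = 2162.
Since φ is multiplicative, φ(408665) = 4 · 36 · 2162 = 311328.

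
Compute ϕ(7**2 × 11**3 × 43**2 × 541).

φ(7^2) = 7^1·(7−1) = 7·6 = 42.
φ(11^3) = 11^2·(11−1) = 121·10 = 1210.
φ(43^2) = 43^1·(43−1) = 43·42 = 1806.
φ(541) = 541 − 1 = 540.
Since φ is multiplicative, φ(65239152671) = 42 · 1210 · 1806 · 540 = 49561696800.

49561696800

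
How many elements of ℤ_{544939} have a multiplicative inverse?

465696

First factor: 544939 = 19 × 23 × 29 × 43.
φ(544939) = 544939 · (1 − 1/19) · (1 − 1/23) · (1 − 1/29) · (1 − 1/43)
       = 544939 · 465696/544939 = 465696.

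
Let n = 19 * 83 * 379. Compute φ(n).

557928

φ(19) = 19 − 1 = 18.
φ(83) = 83 − 1 = 82.
φ(379) = 379 − 1 = 378.
Since φ is multiplicative, φ(597683) = 18 · 82 · 378 = 557928.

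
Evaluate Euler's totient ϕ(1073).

1008

First factor: 1073 = 29 × 37.
φ(29) = 29 − 1 = 28.
φ(37) = 37 − 1 = 36.
Multiply: 28 · 36 = 1008.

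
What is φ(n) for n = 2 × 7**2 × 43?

1764

φ(4214) = 4214 · (1 − 1/2) · (1 − 1/7) · (1 − 1/43)
       = 4214 · 252/602 = 1764.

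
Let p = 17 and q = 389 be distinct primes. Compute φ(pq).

φ(17) = 17 − 1 = 16.
φ(389) = 389 − 1 = 388.
Since φ is multiplicative, φ(6613) = 16 · 388 = 6208.

6208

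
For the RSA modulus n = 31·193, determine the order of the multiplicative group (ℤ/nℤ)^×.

5760

φ(31) = 31 − 1 = 30.
φ(193) = 193 − 1 = 192.
Multiply: 30 · 192 = 5760.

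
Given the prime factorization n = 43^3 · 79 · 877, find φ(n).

5306215824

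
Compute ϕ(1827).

1008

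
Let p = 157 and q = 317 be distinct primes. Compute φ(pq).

49296

For distinct primes, φ(pq) = (p−1)(q−1) = 156 × 316 = 49296.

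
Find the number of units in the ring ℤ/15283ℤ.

Factor 15283: 15283 = 17 × 29 × 31.
φ(15283) = 15283 · (1 − 1/17) · (1 − 1/29) · (1 − 1/31)
       = 15283 · 13440/15283 = 13440.

13440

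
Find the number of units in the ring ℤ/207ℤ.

132

Factor 207: 207 = 3^2 × 23.
φ(3^2) = 3^1·(3−1) = 3·2 = 6.
φ(23) = 23 − 1 = 22.
Multiply: 6 · 22 = 132.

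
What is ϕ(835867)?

835867 = 19 · 29 · 37 · 41.
φ(19) = 19 − 1 = 18.
φ(29) = 29 − 1 = 28.
φ(37) = 37 − 1 = 36.
φ(41) = 41 − 1 = 40.
φ(835867) = 18 × 28 × 36 × 40 = 725760.

725760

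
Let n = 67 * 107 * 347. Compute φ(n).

φ(2487643) = 2487643 · (1 − 1/67) · (1 − 1/107) · (1 − 1/347)
       = 2487643 · 2420616/2487643 = 2420616.

2420616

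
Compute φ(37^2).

1332

φ(1369) = 1369 · (1 − 1/37)
       = 1369 · 36/37 = 1332.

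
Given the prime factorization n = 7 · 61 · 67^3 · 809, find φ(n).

86180181120

φ(7) = 7 − 1 = 6.
φ(61) = 61 − 1 = 60.
φ(67^3) = 67^2·(67−1) = 4489·66 = 296274.
φ(809) = 809 − 1 = 808.
φ(103896473009) = 6 × 60 × 296274 × 808 = 86180181120.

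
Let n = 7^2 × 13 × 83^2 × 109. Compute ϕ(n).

φ(478323937) = 478323937 · (1 − 1/7) · (1 − 1/13) · (1 − 1/83) · (1 − 1/109)
       = 478323937 · 637632/823277 = 370464192.

370464192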